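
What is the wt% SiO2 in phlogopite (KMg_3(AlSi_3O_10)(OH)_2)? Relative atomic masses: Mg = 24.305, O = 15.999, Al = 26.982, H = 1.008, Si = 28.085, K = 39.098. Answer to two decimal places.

Formula mass = 417.254 g/mol.
3 Si → 3.0000 mol SiO2 per formula unit; M(SiO2) = 60.083, so SiO2 mass = 180.249 g.
180.249/417.254 × 100 = 43.20 wt%.

43.20 wt%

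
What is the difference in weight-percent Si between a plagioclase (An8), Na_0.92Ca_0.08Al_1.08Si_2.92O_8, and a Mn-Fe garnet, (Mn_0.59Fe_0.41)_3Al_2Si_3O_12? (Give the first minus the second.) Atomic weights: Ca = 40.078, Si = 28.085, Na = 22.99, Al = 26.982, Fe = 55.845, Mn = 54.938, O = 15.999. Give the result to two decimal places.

14.14 percentage points

Si in Na_0.92Ca_0.08Al_1.08Si_2.92O_8: molar mass 263.498 g/mol; 2.92×28.085 = 82.008 g → 31.12 wt%.
Si in (Mn_0.59Fe_0.41)_3Al_2Si_3O_12: molar mass 496.137 g/mol; 3×28.085 = 84.255 g → 16.98 wt%.
Difference = 31.12 − 16.98 = 14.14 percentage points.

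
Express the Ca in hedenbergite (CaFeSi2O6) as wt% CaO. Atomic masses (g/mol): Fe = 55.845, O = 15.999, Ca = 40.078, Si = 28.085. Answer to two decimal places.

Formula mass = 248.087 g/mol.
1 Ca → 1.0000 mol CaO per formula unit; M(CaO) = 56.077, so CaO mass = 56.077 g.
56.077/248.087 × 100 = 22.60 wt%.

22.60 wt%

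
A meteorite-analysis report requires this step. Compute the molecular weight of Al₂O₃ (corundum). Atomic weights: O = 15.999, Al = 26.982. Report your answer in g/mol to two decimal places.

M = 2·26.982 + 3·15.999

101.96 g/mol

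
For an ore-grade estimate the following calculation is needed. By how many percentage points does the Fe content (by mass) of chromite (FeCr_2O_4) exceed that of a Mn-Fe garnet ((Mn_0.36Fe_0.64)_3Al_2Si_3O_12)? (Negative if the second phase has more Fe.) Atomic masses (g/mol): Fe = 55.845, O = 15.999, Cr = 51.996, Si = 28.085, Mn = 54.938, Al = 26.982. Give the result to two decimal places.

M(FeCr_2O_4) = 223.833 g/mol, so wt% Fe = 55.845/223.833 × 100 = 24.95%.
M((Mn_0.36Fe_0.64)_3Al_2Si_3O_12) = 496.762 g/mol, so wt% Fe = 107.222/496.762 × 100 = 21.58%.
24.95 − 21.58 = 3.37 pp.

3.37 percentage points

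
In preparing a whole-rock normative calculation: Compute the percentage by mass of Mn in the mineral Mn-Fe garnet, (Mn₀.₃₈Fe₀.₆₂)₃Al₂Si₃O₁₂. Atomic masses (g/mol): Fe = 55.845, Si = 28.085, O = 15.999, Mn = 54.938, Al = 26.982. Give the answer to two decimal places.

Formula mass = 1.14·54.938 + 1.86·55.845 + 2·26.982 + 3·28.085 + 12·15.999 = 496.708 g/mol, of which 62.629 g is Mn.
So Mn makes up 62.629/496.708 = 0.1261 of the mass, i.e. 12.61%.

12.61 wt%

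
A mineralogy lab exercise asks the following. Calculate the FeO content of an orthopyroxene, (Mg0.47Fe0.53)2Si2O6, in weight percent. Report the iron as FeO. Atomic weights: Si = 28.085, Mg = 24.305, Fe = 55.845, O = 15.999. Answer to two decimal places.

Formula mass = 234.206 g/mol.
1.06 Fe → 1.0600 mol FeO per formula unit; M(FeO) = 71.844, so FeO mass = 76.155 g.
76.155/234.206 × 100 = 32.52 wt%.

32.52 wt%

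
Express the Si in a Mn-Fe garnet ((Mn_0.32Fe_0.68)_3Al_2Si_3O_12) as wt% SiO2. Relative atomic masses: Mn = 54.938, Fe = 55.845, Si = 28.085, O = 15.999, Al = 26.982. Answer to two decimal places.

36.28 wt%

Molar mass of (Mn_0.32Fe_0.68)_3Al_2Si_3O_12 = 0.96·54.938 + 2.04·55.845 + 2·26.982 + 3·28.085 + 12·15.999 = 496.871 g/mol.
Each formula unit contains 3 Si, equivalent to 3/1 = 3.0000 mol SiO2.
M(SiO2) = 1×28.085 + 2×15.999 = 60.083 g/mol.
Mass of SiO2 per formula unit = 3.0000 × 60.083 = 180.249 g.
SiO2 wt% = 180.249 / 496.871 × 100 = 36.28%.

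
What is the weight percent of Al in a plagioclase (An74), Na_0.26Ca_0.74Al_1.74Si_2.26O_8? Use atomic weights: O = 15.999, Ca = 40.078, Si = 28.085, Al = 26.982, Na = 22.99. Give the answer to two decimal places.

M(Na_0.26Ca_0.74Al_1.74Si_2.26O_8) = 274.048 g/mol.
Al contributes 1.74 × 26.982 = 46.949 g per mole.
46.949/274.048 = 0.1713 → 17.13%.

17.13 mass %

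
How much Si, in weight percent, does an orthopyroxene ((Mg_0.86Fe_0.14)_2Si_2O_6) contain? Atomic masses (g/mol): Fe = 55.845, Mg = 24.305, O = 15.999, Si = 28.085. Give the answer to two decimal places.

26.80 weight percent

Molar mass of (Mg_0.86Fe_0.14)_2Si_2O_6: 1.72·24.305 + 0.28·55.845 + 2·28.085 + 6·15.999 = 209.605 g/mol.
Mass of Si per formula unit: 2 × 28.085 = 56.170 g.
Weight fraction Si = 56.170 / 209.605 = 0.2680.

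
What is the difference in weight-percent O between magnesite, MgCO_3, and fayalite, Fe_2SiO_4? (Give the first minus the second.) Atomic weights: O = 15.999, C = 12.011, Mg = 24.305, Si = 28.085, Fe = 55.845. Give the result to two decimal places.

First mineral: 47.997 g O in 84.313 g formula = 56.93 wt% O.
Second mineral: 63.996 g O in 203.771 g formula = 31.41 wt% O.
56.93% − 31.41% gives a difference of 25.52 percentage points.

25.52 percentage points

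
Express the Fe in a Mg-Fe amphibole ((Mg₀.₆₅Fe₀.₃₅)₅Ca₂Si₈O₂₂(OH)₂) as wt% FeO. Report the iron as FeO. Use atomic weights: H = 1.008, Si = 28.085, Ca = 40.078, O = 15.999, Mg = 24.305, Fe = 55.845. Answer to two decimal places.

Formula mass = 867.548 g/mol.
1.75 Fe → 1.7500 mol FeO per formula unit; M(FeO) = 71.844, so FeO mass = 125.727 g.
125.727/867.548 × 100 = 14.49 wt%.

14.49 wt%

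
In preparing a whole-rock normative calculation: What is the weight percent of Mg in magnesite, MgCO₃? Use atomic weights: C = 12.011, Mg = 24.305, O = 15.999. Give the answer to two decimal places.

28.83 mass %

Molar mass of MgCO₃: 1·24.305 + 1·12.011 + 3·15.999 = 84.313 g/mol.
Mass of Mg per formula unit: 1 × 24.305 = 24.305 g.
Weight fraction Mg = 24.305 / 84.313 = 0.2883.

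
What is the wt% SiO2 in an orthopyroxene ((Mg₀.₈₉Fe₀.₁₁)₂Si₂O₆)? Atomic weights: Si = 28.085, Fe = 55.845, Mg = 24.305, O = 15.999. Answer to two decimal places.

Molar mass of (Mg₀.₈₉Fe₀.₁₁)₂Si₂O₆ = 1.78·24.305 + 0.22·55.845 + 2·28.085 + 6·15.999 = 207.713 g/mol.
Each formula unit contains 2 Si, equivalent to 2/1 = 2.0000 mol SiO2.
M(SiO2) = 1×28.085 + 2×15.999 = 60.083 g/mol.
Mass of SiO2 per formula unit = 2.0000 × 60.083 = 120.166 g.
SiO2 wt% = 120.166 / 207.713 × 100 = 57.85%.

57.85 wt%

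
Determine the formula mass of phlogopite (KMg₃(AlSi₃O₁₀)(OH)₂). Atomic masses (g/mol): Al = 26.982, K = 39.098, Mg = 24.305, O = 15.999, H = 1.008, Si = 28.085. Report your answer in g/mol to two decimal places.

K: 1 × 39.098 = 39.0980
Mg: 3 × 24.305 = 72.9150
Al: 1 × 26.982 = 26.9820
Si: 3 × 28.085 = 84.2550
O: 12 × 15.999 = 191.9880
H: 2 × 1.008 = 2.0160
Summing the contributions gives the formula mass.

417.25 g/mol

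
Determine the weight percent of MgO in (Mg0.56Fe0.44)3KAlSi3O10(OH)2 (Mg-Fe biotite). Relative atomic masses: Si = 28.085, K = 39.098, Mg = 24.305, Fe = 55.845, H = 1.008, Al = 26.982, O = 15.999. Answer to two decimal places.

Molar mass of (Mg0.56Fe0.44)3KAlSi3O10(OH)2 = 1.68·24.305 + 1.32·55.845 + 1·39.098 + 1·26.982 + 3·28.085 + 12·15.999 + 2·1.008 = 458.887 g/mol.
Each formula unit contains 1.68 Mg, equivalent to 1.68/1 = 1.6800 mol MgO.
M(MgO) = 1×24.305 + 1×15.999 = 40.304 g/mol.
Mass of MgO per formula unit = 1.6800 × 40.304 = 67.711 g.
MgO wt% = 67.711 / 458.887 × 100 = 14.76%.

14.76 wt%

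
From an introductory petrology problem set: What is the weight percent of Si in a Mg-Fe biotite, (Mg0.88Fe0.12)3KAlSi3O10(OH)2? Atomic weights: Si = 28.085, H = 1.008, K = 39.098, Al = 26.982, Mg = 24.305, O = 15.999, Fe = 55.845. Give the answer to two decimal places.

19.66 wt%

M((Mg0.88Fe0.12)3KAlSi3O10(OH)2) = 428.608 g/mol.
Si contributes 3 × 28.085 = 84.255 g per mole.
84.255/428.608 = 0.1966 → 19.66%.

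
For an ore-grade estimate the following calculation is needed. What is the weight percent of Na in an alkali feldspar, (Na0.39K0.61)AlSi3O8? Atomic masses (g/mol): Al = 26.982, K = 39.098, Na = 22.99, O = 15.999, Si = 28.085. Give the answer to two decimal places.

M((Na0.39K0.61)AlSi3O8) = 272.045 g/mol.
Na contributes 0.39 × 22.99 = 8.966 g per mole.
8.966/272.045 = 0.0330 → 3.30%.

3.30 weight percent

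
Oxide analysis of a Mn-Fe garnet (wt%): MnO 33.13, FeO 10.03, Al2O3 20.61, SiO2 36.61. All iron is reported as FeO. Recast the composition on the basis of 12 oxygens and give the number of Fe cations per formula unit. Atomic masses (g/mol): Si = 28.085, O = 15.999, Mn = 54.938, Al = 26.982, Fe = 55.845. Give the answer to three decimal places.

0.689 Fe apfu

33.13 wt% MnO ÷ 70.937 g/mol = 0.46703 mol, giving 0.46703 Mn and 0.46703 O.
10.03 wt% FeO ÷ 71.844 g/mol = 0.13961 mol, giving 0.13961 Fe and 0.13961 O.
20.61 wt% Al2O3 ÷ 101.961 g/mol = 0.20214 mol, giving 0.40428 Al and 0.60642 O.
36.61 wt% SiO2 ÷ 60.083 g/mol = 0.60932 mol, giving 0.60932 Si and 1.21864 O.
Oxygen sums to 2.43170; scaling by 12/2.43170 = 4.93482 puts the formula on 12 O.
Fe: 0.13961 × 4.93482 = 0.689 atoms per formula unit.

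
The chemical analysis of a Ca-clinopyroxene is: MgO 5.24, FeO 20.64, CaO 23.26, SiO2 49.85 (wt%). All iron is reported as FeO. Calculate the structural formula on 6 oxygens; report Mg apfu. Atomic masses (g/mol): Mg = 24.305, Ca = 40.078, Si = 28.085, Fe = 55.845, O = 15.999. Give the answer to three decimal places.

MgO: 5.24/40.304 = 0.13001 mol → 0.13001 mol Mg, 0.13001 mol O.
FeO: 20.64/71.844 = 0.28729 mol → 0.28729 mol Fe, 0.28729 mol O.
CaO: 23.26/56.077 = 0.41479 mol → 0.41479 mol Ca, 0.41479 mol O.
SiO2: 49.85/60.083 = 0.82969 mol → 0.82969 mol Si, 1.65938 mol O.
Total oxygen = 2.49147 mol. Normalization factor = 6/2.49147 = 2.40822.
Mg per 6 O = 0.13001 × 2.40822 = 0.313.

0.313 Mg apfu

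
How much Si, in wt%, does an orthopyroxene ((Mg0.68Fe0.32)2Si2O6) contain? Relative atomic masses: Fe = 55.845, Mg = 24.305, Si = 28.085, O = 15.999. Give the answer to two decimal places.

Formula mass = 1.36×24.305 + 0.64×55.845 + 2×28.085 + 6×15.999 = 220.960 g/mol, of which 56.170 g is Si.
So Si makes up 56.170/220.960 = 0.2542 of the mass, i.e. 25.42%.

25.42 wt%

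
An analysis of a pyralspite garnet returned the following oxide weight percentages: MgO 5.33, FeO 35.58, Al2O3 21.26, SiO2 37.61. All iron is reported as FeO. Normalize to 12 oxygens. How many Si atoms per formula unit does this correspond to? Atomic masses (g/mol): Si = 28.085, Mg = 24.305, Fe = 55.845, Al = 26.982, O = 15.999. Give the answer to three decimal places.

MgO (M=40.304): mol = 0.13224; Mg = 0.13224, O = 0.13224.
FeO (M=71.844): mol = 0.49524; Fe = 0.49524, O = 0.49524.
Al2O3 (M=101.961): mol = 0.20851; Al = 0.41702, O = 0.62553.
SiO2 (M=60.083): mol = 0.62597; Si = 0.62597, O = 1.25194.
ΣO = 2.50495; factor = 12/ΣO = 4.79051.
Si apfu = 0.62597 × 4.79051 = 2.999.

2.999 Si apfu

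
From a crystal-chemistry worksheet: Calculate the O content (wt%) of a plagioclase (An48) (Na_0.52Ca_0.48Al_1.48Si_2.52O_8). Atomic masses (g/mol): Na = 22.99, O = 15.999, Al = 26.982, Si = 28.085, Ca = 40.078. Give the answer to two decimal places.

47.42 wt%

Molar mass of Na_0.52Ca_0.48Al_1.48Si_2.52O_8: 0.52*22.99 + 0.48*40.078 + 1.48*26.982 + 2.52*28.085 + 8*15.999 = 269.892 g/mol.
Mass of O per formula unit: 8 × 15.999 = 127.992 g.
Weight fraction O = 127.992 / 269.892 = 0.4742.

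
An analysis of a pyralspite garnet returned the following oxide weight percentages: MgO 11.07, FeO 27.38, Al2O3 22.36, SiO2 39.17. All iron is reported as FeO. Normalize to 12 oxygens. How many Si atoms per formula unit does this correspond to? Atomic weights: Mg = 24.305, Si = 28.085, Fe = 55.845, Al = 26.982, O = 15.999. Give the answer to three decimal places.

2.989 Si apfu

MgO (M=40.304): mol = 0.27466; Mg = 0.27466, O = 0.27466.
FeO (M=71.844): mol = 0.38110; Fe = 0.38110, O = 0.38110.
Al2O3 (M=101.961): mol = 0.21930; Al = 0.43860, O = 0.65790.
SiO2 (M=60.083): mol = 0.65193; Si = 0.65193, O = 1.30386.
ΣO = 2.61752; factor = 12/ΣO = 4.58449.
Si apfu = 0.65193 × 4.58449 = 2.989.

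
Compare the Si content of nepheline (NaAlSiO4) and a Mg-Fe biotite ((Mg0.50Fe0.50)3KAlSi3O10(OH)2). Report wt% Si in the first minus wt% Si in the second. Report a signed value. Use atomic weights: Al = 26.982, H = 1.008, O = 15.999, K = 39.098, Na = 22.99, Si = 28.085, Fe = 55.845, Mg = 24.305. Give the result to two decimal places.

Si in NaAlSiO4: molar mass 142.053 g/mol; 1×28.085 = 28.085 g → 19.77 wt%.
Si in (Mg0.50Fe0.50)3KAlSi3O10(OH)2: molar mass 464.564 g/mol; 3×28.085 = 84.255 g → 18.14 wt%.
Difference = 19.77 − 18.14 = 1.63 percentage points.

1.63 percentage points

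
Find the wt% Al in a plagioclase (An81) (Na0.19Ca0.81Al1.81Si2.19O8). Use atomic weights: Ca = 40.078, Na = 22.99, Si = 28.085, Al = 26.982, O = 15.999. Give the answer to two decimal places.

Molar mass of Na0.19Ca0.81Al1.81Si2.19O8: 0.19*22.99 + 0.81*40.078 + 1.81*26.982 + 2.19*28.085 + 8*15.999 = 275.167 g/mol.
Mass of Al per formula unit: 1.81 × 26.982 = 48.837 g.
Weight fraction Al = 48.837 / 275.167 = 0.1775.

17.75 mass %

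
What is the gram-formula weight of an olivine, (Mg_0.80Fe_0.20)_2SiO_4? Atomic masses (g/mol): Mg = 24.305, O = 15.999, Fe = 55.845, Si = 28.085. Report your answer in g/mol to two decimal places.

153.31 g/mol

The formula mass is the sum 1.60(24.305) + 0.40(55.845) + 1(28.085) + 4(15.999).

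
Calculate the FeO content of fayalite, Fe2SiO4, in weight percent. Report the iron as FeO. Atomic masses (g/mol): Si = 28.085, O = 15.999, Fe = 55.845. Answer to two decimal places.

Molar mass of Fe2SiO4 = 2·55.845 + 1·28.085 + 4·15.999 = 203.771 g/mol.
Each formula unit contains 2 Fe, equivalent to 2/1 = 2.0000 mol FeO.
M(FeO) = 1×55.845 + 1×15.999 = 71.844 g/mol.
Mass of FeO per formula unit = 2.0000 × 71.844 = 143.688 g.
FeO wt% = 143.688 / 203.771 × 100 = 70.51%.

70.51 wt%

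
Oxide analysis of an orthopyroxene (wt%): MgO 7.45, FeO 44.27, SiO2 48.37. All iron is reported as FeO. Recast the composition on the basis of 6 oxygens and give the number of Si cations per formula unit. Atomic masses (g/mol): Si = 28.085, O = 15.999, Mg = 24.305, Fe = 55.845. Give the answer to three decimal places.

2.003 Si apfu

7.45 wt% MgO ÷ 40.304 g/mol = 0.18485 mol, giving 0.18485 Mg and 0.18485 O.
44.27 wt% FeO ÷ 71.844 g/mol = 0.61620 mol, giving 0.61620 Fe and 0.61620 O.
48.37 wt% SiO2 ÷ 60.083 g/mol = 0.80505 mol, giving 0.80505 Si and 1.61010 O.
Oxygen sums to 2.41115; scaling by 6/2.41115 = 2.48844 puts the formula on 6 O.
Si: 0.80505 × 2.48844 = 2.003 atoms per formula unit.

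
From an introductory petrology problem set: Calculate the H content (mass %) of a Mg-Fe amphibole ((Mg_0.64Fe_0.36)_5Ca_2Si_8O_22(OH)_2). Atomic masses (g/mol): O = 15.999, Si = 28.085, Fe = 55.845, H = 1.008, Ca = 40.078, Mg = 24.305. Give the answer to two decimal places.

M((Mg_0.64Fe_0.36)_5Ca_2Si_8O_22(OH)_2) = 869.125 g/mol.
H contributes 2 × 1.008 = 2.016 g per mole.
2.016/869.125 = 0.0023 → 0.23%.

0.23 mass %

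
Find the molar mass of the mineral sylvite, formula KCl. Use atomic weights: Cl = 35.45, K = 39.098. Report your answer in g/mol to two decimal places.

K: 1 × 39.098 = 39.0980
Cl: 1 × 35.45 = 35.4500
Summing the contributions gives the formula mass.

74.55 g/mol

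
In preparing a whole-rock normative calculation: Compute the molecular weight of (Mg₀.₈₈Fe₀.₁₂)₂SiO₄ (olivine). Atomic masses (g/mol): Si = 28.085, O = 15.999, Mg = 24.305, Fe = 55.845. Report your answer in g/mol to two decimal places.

148.26 g/mol

Mg: 1.76 × 24.305 = 42.7768
Fe: 0.24 × 55.845 = 13.4028
Si: 1 × 28.085 = 28.0850
O: 4 × 15.999 = 63.9960
Summing the contributions gives the formula mass.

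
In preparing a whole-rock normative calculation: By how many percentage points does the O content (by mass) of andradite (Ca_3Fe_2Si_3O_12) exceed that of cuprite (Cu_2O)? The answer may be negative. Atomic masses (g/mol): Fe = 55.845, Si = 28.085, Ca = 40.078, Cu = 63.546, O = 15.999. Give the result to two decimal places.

M(Ca_3Fe_2Si_3O_12) = 508.167 g/mol, so wt% O = 191.988/508.167 × 100 = 37.78%.
M(Cu_2O) = 143.091 g/mol, so wt% O = 15.999/143.091 × 100 = 11.18%.
37.78 − 11.18 = 26.60 pp.

26.60 percentage points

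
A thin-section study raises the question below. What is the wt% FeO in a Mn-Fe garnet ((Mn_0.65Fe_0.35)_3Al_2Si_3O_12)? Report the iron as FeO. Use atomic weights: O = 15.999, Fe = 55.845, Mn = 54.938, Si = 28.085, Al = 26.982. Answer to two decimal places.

Molar mass of (Mn_0.65Fe_0.35)_3Al_2Si_3O_12 = 1.95×54.938 + 1.05×55.845 + 2×26.982 + 3×28.085 + 12×15.999 = 495.973 g/mol.
Each formula unit contains 1.05 Fe, equivalent to 1.05/1 = 1.0500 mol FeO.
M(FeO) = 1×55.845 + 1×15.999 = 71.844 g/mol.
Mass of FeO per formula unit = 1.0500 × 71.844 = 75.436 g.
FeO wt% = 75.436 / 495.973 × 100 = 15.21%.

15.21 wt%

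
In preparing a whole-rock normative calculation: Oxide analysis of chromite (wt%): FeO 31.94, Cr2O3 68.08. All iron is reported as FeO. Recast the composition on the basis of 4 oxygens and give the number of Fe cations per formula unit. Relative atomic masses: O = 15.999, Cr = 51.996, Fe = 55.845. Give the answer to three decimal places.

0.994 Fe apfu

FeO (M=71.844): mol = 0.44457; Fe = 0.44457, O = 0.44457.
Cr2O3 (M=151.989): mol = 0.44793; Cr = 0.89586, O = 1.34379.
ΣO = 1.78836; factor = 4/ΣO = 2.23669.
Fe apfu = 0.44457 × 2.23669 = 0.994.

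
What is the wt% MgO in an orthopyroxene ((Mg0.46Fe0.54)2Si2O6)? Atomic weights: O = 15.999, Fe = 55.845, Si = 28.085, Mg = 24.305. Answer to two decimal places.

Formula mass = 234.837 g/mol.
0.92 Mg → 0.9200 mol MgO per formula unit; M(MgO) = 40.304, so MgO mass = 37.080 g.
37.080/234.837 × 100 = 15.79 wt%.

15.79 wt%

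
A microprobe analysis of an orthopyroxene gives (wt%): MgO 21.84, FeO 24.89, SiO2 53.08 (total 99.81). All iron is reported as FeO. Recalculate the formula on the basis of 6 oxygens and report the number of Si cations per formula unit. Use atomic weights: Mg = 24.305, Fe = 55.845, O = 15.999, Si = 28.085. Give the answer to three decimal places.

MgO (M=40.304): mol = 0.54188; Mg = 0.54188, O = 0.54188.
FeO (M=71.844): mol = 0.34645; Fe = 0.34645, O = 0.34645.
SiO2 (M=60.083): mol = 0.88344; Si = 0.88344, O = 1.76688.
ΣO = 2.65521; factor = 6/ΣO = 2.25971.
Si apfu = 0.88344 × 2.25971 = 1.996.

1.996 Si apfu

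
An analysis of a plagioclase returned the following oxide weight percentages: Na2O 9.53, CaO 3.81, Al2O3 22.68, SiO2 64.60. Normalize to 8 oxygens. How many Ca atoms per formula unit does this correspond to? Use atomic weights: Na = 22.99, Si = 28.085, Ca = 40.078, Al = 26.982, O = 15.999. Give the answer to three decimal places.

9.53 wt% Na2O ÷ 61.979 g/mol = 0.15376 mol, giving 0.30752 Na and 0.15376 O.
3.81 wt% CaO ÷ 56.077 g/mol = 0.06794 mol, giving 0.06794 Ca and 0.06794 O.
22.68 wt% Al2O3 ÷ 101.961 g/mol = 0.22244 mol, giving 0.44488 Al and 0.66732 O.
64.60 wt% SiO2 ÷ 60.083 g/mol = 1.07518 mol, giving 1.07518 Si and 2.15036 O.
Oxygen sums to 3.03938; scaling by 8/3.03938 = 2.63212 puts the formula on 8 O.
Ca: 0.06794 × 2.63212 = 0.179 atoms per formula unit.

0.179 Ca apfu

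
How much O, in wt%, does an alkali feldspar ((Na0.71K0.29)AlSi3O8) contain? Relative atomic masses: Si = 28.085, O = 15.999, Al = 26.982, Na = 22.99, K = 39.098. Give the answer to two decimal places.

47.96 wt%

Molar mass of (Na0.71K0.29)AlSi3O8: 0.71×22.99 + 0.29×39.098 + 1×26.982 + 3×28.085 + 8×15.999 = 266.890 g/mol.
Mass of O per formula unit: 8 × 15.999 = 127.992 g.
Weight fraction O = 127.992 / 266.890 = 0.4796.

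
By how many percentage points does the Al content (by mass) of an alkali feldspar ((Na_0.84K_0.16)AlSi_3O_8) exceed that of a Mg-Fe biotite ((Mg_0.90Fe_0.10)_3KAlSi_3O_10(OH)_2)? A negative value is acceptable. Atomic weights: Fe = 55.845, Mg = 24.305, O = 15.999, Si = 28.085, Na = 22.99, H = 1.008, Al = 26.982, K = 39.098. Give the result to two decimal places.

3.87 percentage points

First mineral: 26.982 g Al in 264.796 g formula = 10.19 wt% Al.
Second mineral: 26.982 g Al in 426.716 g formula = 6.32 wt% Al.
10.19% − 6.32% gives a difference of 3.87 percentage points.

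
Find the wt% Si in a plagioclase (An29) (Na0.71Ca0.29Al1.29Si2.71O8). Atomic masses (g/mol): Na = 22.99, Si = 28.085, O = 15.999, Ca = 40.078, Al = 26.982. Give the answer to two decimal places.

Formula mass = 0.71*22.99 + 0.29*40.078 + 1.29*26.982 + 2.71*28.085 + 8*15.999 = 266.855 g/mol, of which 76.110 g is Si.
So Si makes up 76.110/266.855 = 0.2852 of the mass, i.e. 28.52%.

28.52 mass %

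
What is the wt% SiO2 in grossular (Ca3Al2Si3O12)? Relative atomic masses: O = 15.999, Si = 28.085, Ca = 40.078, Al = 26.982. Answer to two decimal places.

Molar mass of Ca3Al2Si3O12 = 3*40.078 + 2*26.982 + 3*28.085 + 12*15.999 = 450.441 g/mol.
Each formula unit contains 3 Si, equivalent to 3/1 = 3.0000 mol SiO2.
M(SiO2) = 1×28.085 + 2×15.999 = 60.083 g/mol.
Mass of SiO2 per formula unit = 3.0000 × 60.083 = 180.249 g.
SiO2 wt% = 180.249 / 450.441 × 100 = 40.02%.

40.02 wt%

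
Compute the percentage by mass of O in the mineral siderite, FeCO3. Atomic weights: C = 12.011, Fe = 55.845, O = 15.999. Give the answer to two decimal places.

41.43 weight percent

Formula mass = 1×55.845 + 1×12.011 + 3×15.999 = 115.853 g/mol, of which 47.997 g is O.
So O makes up 47.997/115.853 = 0.4143 of the mass, i.e. 41.43%.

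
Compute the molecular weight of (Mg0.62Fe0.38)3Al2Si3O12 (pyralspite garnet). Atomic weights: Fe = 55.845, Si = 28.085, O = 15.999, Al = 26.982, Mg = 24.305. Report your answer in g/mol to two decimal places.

439.08 g/mol

The formula mass is the sum 1.86×24.305 + 1.14×55.845 + 2×26.982 + 3×28.085 + 12×15.999.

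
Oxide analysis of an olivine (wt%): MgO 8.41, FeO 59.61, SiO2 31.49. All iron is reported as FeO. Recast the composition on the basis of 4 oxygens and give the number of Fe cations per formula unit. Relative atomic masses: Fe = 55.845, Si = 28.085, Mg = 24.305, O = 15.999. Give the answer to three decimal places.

1.591 Fe apfu

MgO (M=40.304): mol = 0.20866; Mg = 0.20866, O = 0.20866.
FeO (M=71.844): mol = 0.82971; Fe = 0.82971, O = 0.82971.
SiO2 (M=60.083): mol = 0.52411; Si = 0.52411, O = 1.04822.
ΣO = 2.08659; factor = 4/ΣO = 1.91700.
Fe apfu = 0.82971 × 1.91700 = 1.591.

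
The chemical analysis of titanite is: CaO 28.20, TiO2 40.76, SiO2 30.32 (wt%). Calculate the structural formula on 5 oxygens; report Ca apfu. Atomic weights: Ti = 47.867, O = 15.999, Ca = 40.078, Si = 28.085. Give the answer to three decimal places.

CaO: 28.20/56.077 = 0.50288 mol → 0.50288 mol Ca, 0.50288 mol O.
TiO2: 40.76/79.865 = 0.51036 mol → 0.51036 mol Ti, 1.02072 mol O.
SiO2: 30.32/60.083 = 0.50464 mol → 0.50464 mol Si, 1.00928 mol O.
Total oxygen = 2.53288 mol. Normalization factor = 5/2.53288 = 1.97404.
Ca per 5 O = 0.50288 × 1.97404 = 0.993.

0.993 Ca apfu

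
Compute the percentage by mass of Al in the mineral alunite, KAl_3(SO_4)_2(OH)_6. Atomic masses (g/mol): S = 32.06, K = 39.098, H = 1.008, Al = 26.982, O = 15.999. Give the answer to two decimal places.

Molar mass of KAl_3(SO_4)_2(OH)_6: 1·39.098 + 3·26.982 + 2·32.06 + 14·15.999 + 6·1.008 = 414.198 g/mol.
Mass of Al per formula unit: 3 × 26.982 = 80.946 g.
Weight fraction Al = 80.946 / 414.198 = 0.1954.

19.54 mass %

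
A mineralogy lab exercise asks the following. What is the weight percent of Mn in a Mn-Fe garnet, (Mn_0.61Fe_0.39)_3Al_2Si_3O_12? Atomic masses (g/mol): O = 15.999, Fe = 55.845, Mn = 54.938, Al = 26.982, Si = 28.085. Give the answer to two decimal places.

M((Mn_0.61Fe_0.39)_3Al_2Si_3O_12) = 496.082 g/mol.
Mn contributes 1.83 × 54.938 = 100.537 g per mole.
100.537/496.082 = 0.2027 → 20.27%.

20.27 weight percent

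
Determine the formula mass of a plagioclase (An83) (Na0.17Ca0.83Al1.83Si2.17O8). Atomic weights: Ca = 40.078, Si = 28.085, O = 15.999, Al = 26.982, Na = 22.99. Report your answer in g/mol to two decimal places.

M = 0.17·22.99 + 0.83·40.078 + 1.83·26.982 + 2.17·28.085 + 8·15.999

275.49 g/mol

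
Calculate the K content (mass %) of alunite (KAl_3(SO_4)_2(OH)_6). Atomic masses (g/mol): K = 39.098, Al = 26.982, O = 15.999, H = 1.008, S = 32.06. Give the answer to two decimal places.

9.44 mass %

Molar mass of KAl_3(SO_4)_2(OH)_6: 1*39.098 + 3*26.982 + 2*32.06 + 14*15.999 + 6*1.008 = 414.198 g/mol.
Mass of K per formula unit: 1 × 39.098 = 39.098 g.
Weight fraction K = 39.098 / 414.198 = 0.0944.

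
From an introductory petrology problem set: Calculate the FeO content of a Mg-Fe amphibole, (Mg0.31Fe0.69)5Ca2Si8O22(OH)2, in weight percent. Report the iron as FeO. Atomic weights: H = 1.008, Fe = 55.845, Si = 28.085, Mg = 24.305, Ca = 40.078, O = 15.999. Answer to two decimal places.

Molar mass of (Mg0.31Fe0.69)5Ca2Si8O22(OH)2 = 1.55·24.305 + 3.45·55.845 + 2·40.078 + 8·28.085 + 24·15.999 + 2·1.008 = 921.166 g/mol.
Each formula unit contains 3.45 Fe, equivalent to 3.45/1 = 3.4500 mol FeO.
M(FeO) = 1×55.845 + 1×15.999 = 71.844 g/mol.
Mass of FeO per formula unit = 3.4500 × 71.844 = 247.862 g.
FeO wt% = 247.862 / 921.166 × 100 = 26.91%.

26.91 wt%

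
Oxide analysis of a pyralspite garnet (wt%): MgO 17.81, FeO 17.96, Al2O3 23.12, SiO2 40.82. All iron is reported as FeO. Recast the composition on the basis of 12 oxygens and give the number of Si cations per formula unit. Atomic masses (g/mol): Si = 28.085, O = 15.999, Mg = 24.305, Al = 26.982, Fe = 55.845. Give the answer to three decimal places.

2.985 Si apfu

MgO (M=40.304): mol = 0.44189; Mg = 0.44189, O = 0.44189.
FeO (M=71.844): mol = 0.24999; Fe = 0.24999, O = 0.24999.
Al2O3 (M=101.961): mol = 0.22675; Al = 0.45350, O = 0.68025.
SiO2 (M=60.083): mol = 0.67939; Si = 0.67939, O = 1.35878.
ΣO = 2.73091; factor = 12/ΣO = 4.39414.
Si apfu = 0.67939 × 4.39414 = 2.985.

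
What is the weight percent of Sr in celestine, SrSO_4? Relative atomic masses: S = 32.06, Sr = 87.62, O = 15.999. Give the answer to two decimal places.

M(SrSO_4) = 183.676 g/mol.
Sr contributes 1 × 87.62 = 87.620 g per mole.
87.620/183.676 = 0.4770 → 47.70%.

47.70 mass %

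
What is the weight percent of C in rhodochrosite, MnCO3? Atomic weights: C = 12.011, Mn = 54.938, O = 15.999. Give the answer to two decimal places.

10.45 wt%

Molar mass of MnCO3: 1·54.938 + 1·12.011 + 3·15.999 = 114.946 g/mol.
Mass of C per formula unit: 1 × 12.011 = 12.011 g.
Weight fraction C = 12.011 / 114.946 = 0.1045.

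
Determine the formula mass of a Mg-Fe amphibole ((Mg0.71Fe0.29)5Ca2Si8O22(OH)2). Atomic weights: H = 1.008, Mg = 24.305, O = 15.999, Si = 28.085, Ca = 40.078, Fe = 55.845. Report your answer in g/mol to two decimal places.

M = 3.55×24.305 + 1.45×55.845 + 2×40.078 + 8×28.085 + 24×15.999 + 2×1.008

858.09 g/mol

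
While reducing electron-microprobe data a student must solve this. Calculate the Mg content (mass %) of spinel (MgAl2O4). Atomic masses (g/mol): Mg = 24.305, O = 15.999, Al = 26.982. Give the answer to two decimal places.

Molar mass of MgAl2O4: 1·24.305 + 2·26.982 + 4·15.999 = 142.265 g/mol.
Mass of Mg per formula unit: 1 × 24.305 = 24.305 g.
Weight fraction Mg = 24.305 / 142.265 = 0.1708.

17.08 mass %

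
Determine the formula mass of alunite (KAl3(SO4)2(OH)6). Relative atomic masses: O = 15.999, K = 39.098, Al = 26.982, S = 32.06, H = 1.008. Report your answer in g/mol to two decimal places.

M = 1×39.098 + 3×26.982 + 2×32.06 + 14×15.999 + 6×1.008

414.20 g/mol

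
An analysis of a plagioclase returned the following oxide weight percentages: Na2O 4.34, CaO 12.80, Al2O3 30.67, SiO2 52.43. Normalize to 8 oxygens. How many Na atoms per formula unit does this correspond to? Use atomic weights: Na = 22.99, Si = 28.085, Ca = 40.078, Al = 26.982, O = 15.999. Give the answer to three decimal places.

Na2O (M=61.979): mol = 0.07002; Na = 0.14004, O = 0.07002.
CaO (M=56.077): mol = 0.22826; Ca = 0.22826, O = 0.22826.
Al2O3 (M=101.961): mol = 0.30080; Al = 0.60160, O = 0.90240.
SiO2 (M=60.083): mol = 0.87263; Si = 0.87263, O = 1.74526.
ΣO = 2.94594; factor = 8/ΣO = 2.71560.
Na apfu = 0.14004 × 2.71560 = 0.380.

0.380 Na apfu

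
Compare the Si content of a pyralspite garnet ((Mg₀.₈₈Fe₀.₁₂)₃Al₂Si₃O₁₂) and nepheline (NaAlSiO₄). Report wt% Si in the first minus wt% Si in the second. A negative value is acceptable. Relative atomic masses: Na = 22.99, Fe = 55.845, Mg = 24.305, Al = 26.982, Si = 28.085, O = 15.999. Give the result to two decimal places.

First mineral: 84.255 g Si in 414.476 g formula = 20.33 wt% Si.
Second mineral: 28.085 g Si in 142.053 g formula = 19.77 wt% Si.
20.33% − 19.77% gives a difference of 0.56 percentage points.

0.56 percentage points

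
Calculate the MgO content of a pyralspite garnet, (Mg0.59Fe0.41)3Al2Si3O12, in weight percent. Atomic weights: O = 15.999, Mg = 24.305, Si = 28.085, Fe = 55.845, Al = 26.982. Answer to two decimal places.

16.14 wt%

Molar mass of (Mg0.59Fe0.41)3Al2Si3O12 = 1.77×24.305 + 1.23×55.845 + 2×26.982 + 3×28.085 + 12×15.999 = 441.916 g/mol.
Each formula unit contains 1.77 Mg, equivalent to 1.77/1 = 1.7700 mol MgO.
M(MgO) = 1×24.305 + 1×15.999 = 40.304 g/mol.
Mass of MgO per formula unit = 1.7700 × 40.304 = 71.338 g.
MgO wt% = 71.338 / 441.916 × 100 = 16.14%.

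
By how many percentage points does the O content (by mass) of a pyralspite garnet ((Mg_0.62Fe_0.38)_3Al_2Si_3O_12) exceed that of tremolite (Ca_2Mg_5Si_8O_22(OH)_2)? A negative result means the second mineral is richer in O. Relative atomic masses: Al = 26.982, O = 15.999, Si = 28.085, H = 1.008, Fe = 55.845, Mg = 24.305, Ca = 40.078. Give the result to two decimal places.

First mineral: 191.988 g O in 439.078 g formula = 43.73 wt% O.
Second mineral: 383.976 g O in 812.353 g formula = 47.27 wt% O.
43.73% − 47.27% gives a difference of -3.54 percentage points.

-3.54 percentage points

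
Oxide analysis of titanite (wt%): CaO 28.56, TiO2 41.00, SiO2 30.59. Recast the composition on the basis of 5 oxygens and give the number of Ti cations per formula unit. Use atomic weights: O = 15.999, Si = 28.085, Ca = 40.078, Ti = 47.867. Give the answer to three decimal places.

CaO: 28.56/56.077 = 0.50930 mol → 0.50930 mol Ca, 0.50930 mol O.
TiO2: 41.00/79.865 = 0.51337 mol → 0.51337 mol Ti, 1.02674 mol O.
SiO2: 30.59/60.083 = 0.50913 mol → 0.50913 mol Si, 1.01826 mol O.
Total oxygen = 2.55430 mol. Normalization factor = 5/2.55430 = 1.95748.
Ti per 5 O = 0.51337 × 1.95748 = 1.005.

1.005 Ti apfu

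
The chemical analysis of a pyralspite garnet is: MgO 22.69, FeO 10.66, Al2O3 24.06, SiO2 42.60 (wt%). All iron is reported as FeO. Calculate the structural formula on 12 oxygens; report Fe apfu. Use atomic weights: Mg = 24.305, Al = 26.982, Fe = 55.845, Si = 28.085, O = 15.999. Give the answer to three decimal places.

MgO: 22.69/40.304 = 0.56297 mol → 0.56297 mol Mg, 0.56297 mol O.
FeO: 10.66/71.844 = 0.14838 mol → 0.14838 mol Fe, 0.14838 mol O.
Al2O3: 24.06/101.961 = 0.23597 mol → 0.47194 mol Al, 0.70791 mol O.
SiO2: 42.60/60.083 = 0.70902 mol → 0.70902 mol Si, 1.41804 mol O.
Total oxygen = 2.83730 mol. Normalization factor = 12/2.83730 = 4.22937.
Fe per 12 O = 0.14838 × 4.22937 = 0.628.

0.628 Fe apfu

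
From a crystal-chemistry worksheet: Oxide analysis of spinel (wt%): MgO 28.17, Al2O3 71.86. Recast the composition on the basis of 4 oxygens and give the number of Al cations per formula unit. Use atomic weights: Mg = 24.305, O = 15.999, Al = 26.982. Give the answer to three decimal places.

28.17 wt% MgO ÷ 40.304 g/mol = 0.69894 mol, giving 0.69894 Mg and 0.69894 O.
71.86 wt% Al2O3 ÷ 101.961 g/mol = 0.70478 mol, giving 1.40956 Al and 2.11434 O.
Oxygen sums to 2.81328; scaling by 4/2.81328 = 1.42183 puts the formula on 4 O.
Al: 1.40956 × 1.42183 = 2.004 atoms per formula unit.

2.004 Al apfu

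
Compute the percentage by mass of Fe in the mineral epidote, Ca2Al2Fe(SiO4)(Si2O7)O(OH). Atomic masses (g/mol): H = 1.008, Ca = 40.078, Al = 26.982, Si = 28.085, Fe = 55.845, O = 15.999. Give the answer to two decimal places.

Formula mass = 2×40.078 + 2×26.982 + 1×55.845 + 3×28.085 + 13×15.999 + 1×1.008 = 483.215 g/mol, of which 55.845 g is Fe.
So Fe makes up 55.845/483.215 = 0.1156 of the mass, i.e. 11.56%.

11.56 mass %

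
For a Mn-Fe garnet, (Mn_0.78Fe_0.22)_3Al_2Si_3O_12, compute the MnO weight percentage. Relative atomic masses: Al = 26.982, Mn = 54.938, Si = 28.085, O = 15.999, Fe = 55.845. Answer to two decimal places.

33.49 wt%

Molar mass of (Mn_0.78Fe_0.22)_3Al_2Si_3O_12 = 2.34×54.938 + 0.66×55.845 + 2×26.982 + 3×28.085 + 12×15.999 = 495.620 g/mol.
Each formula unit contains 2.34 Mn, equivalent to 2.34/1 = 2.3400 mol MnO.
M(MnO) = 1×54.938 + 1×15.999 = 70.937 g/mol.
Mass of MnO per formula unit = 2.3400 × 70.937 = 165.993 g.
MnO wt% = 165.993 / 495.620 × 100 = 33.49%.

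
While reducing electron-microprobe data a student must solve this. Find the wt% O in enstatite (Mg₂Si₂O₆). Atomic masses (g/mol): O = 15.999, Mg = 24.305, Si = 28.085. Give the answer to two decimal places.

M(Mg₂Si₂O₆) = 200.774 g/mol.
O contributes 6 × 15.999 = 95.994 g per mole.
95.994/200.774 = 0.4781 → 47.81%.

47.81 weight percent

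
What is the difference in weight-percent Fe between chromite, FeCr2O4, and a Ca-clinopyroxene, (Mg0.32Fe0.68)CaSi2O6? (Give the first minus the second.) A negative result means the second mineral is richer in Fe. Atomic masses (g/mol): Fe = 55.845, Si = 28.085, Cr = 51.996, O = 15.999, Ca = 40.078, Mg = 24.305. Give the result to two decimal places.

M(FeCr2O4) = 223.833 g/mol, so wt% Fe = 55.845/223.833 × 100 = 24.95%.
M((Mg0.32Fe0.68)CaSi2O6) = 237.994 g/mol, so wt% Fe = 37.975/237.994 × 100 = 15.96%.
24.95 − 15.96 = 8.99 pp.

8.99 percentage points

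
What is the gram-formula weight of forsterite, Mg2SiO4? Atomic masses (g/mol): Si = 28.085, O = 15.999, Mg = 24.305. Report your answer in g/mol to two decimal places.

140.69 g/mol

Mg: 2 × 24.305 = 48.6100
Si: 1 × 28.085 = 28.0850
O: 4 × 15.999 = 63.9960
Summing the contributions gives the formula mass.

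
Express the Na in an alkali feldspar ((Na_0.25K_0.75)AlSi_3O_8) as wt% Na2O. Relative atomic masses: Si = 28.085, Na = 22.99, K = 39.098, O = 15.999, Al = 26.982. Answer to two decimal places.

2.82 wt%

M((Na_0.25K_0.75)AlSi_3O_8) = 274.300 g/mol; M(Na2O) = 61.979 g/mol.
Moles Na2O per formula unit = 0.25 Na ÷ 2 = 0.1250.
Na2O fraction = (0.1250 × 61.979) / 274.300 = 7.747/274.300 = 0.0282.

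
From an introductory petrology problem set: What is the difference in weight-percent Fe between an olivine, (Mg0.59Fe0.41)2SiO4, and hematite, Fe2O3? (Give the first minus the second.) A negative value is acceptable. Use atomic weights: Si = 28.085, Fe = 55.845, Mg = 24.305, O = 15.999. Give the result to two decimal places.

Fe in (Mg0.59Fe0.41)2SiO4: molar mass 166.554 g/mol; 0.82×55.845 = 45.793 g → 27.49 wt%.
Fe in Fe2O3: molar mass 159.687 g/mol; 2×55.845 = 111.690 g → 69.94 wt%.
Difference = 27.49 − 69.94 = -42.45 percentage points.

-42.45 percentage points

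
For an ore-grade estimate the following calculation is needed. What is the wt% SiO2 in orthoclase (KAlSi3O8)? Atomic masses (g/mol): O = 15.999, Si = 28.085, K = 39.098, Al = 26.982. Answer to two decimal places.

Formula mass = 278.327 g/mol.
3 Si → 3.0000 mol SiO2 per formula unit; M(SiO2) = 60.083, so SiO2 mass = 180.249 g.
180.249/278.327 × 100 = 64.76 wt%.

64.76 wt%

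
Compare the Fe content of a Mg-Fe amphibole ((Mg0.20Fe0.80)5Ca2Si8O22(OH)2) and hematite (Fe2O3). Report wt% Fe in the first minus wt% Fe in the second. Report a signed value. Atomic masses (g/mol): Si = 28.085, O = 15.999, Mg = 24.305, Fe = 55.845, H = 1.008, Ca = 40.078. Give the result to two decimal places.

M((Mg0.20Fe0.80)5Ca2Si8O22(OH)2) = 938.513 g/mol, so wt% Fe = 223.380/938.513 × 100 = 23.80%.
M(Fe2O3) = 159.687 g/mol, so wt% Fe = 111.690/159.687 × 100 = 69.94%.
23.80 − 69.94 = -46.14 pp.

-46.14 percentage points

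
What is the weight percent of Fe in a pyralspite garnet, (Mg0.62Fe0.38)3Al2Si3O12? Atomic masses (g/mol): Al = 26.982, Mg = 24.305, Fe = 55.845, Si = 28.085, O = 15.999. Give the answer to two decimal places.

14.50 mass %

M((Mg0.62Fe0.38)3Al2Si3O12) = 439.078 g/mol.
Fe contributes 1.14 × 55.845 = 63.663 g per mole.
63.663/439.078 = 0.1450 → 14.50%.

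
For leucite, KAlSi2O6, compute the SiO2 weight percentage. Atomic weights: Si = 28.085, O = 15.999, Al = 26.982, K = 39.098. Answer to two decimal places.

55.06 wt%

Molar mass of KAlSi2O6 = 1·39.098 + 1·26.982 + 2·28.085 + 6·15.999 = 218.244 g/mol.
Each formula unit contains 2 Si, equivalent to 2/1 = 2.0000 mol SiO2.
M(SiO2) = 1×28.085 + 2×15.999 = 60.083 g/mol.
Mass of SiO2 per formula unit = 2.0000 × 60.083 = 120.166 g.
SiO2 wt% = 120.166 / 218.244 × 100 = 55.06%.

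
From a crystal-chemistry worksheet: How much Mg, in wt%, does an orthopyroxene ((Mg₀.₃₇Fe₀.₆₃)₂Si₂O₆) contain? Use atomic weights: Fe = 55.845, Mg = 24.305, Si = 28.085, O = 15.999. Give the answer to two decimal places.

7.48 wt%

M((Mg₀.₃₇Fe₀.₆₃)₂Si₂O₆) = 240.514 g/mol.
Mg contributes 0.74 × 24.305 = 17.986 g per mole.
17.986/240.514 = 0.0748 → 7.48%.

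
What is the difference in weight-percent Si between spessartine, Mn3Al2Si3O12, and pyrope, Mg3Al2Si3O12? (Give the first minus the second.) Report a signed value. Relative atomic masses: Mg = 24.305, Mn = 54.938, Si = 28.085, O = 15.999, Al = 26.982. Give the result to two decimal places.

Si in Mn3Al2Si3O12: molar mass 495.021 g/mol; 3×28.085 = 84.255 g → 17.02 wt%.
Si in Mg3Al2Si3O12: molar mass 403.122 g/mol; 3×28.085 = 84.255 g → 20.90 wt%.
Difference = 17.02 − 20.90 = -3.88 percentage points.

-3.88 percentage points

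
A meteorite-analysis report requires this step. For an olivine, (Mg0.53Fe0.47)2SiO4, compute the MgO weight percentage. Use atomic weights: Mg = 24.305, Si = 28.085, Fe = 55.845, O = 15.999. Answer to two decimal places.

25.08 wt%

Molar mass of (Mg0.53Fe0.47)2SiO4 = 1.06*24.305 + 0.94*55.845 + 1*28.085 + 4*15.999 = 170.339 g/mol.
Each formula unit contains 1.06 Mg, equivalent to 1.06/1 = 1.0600 mol MgO.
M(MgO) = 1×24.305 + 1×15.999 = 40.304 g/mol.
Mass of MgO per formula unit = 1.0600 × 40.304 = 42.722 g.
MgO wt% = 42.722 / 170.339 × 100 = 25.08%.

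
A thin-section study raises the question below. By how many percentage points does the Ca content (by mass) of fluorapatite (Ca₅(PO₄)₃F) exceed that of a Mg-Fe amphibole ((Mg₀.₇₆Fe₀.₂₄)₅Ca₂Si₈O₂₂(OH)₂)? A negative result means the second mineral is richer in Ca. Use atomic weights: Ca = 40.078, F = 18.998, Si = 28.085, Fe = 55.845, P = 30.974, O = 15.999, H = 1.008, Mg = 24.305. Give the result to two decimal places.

First mineral: 200.390 g Ca in 504.298 g formula = 39.74 wt% Ca.
Second mineral: 80.156 g Ca in 850.201 g formula = 9.43 wt% Ca.
39.74% − 9.43% gives a difference of 30.31 percentage points.

30.31 percentage points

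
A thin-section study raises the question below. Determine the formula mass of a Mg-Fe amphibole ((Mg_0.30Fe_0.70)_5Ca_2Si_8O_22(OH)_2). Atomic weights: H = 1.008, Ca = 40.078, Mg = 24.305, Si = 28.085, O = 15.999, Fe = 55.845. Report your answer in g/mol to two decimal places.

922.74 g/mol

Mg: 1.50 × 24.305 = 36.4575
Fe: 3.50 × 55.845 = 195.4575
Ca: 2 × 40.078 = 80.1560
Si: 8 × 28.085 = 224.6800
O: 24 × 15.999 = 383.9760
H: 2 × 1.008 = 2.0160
Summing the contributions gives the formula mass.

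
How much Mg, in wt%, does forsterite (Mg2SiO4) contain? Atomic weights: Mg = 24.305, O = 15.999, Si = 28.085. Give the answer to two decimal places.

Formula mass = 2·24.305 + 1·28.085 + 4·15.999 = 140.691 g/mol, of which 48.610 g is Mg.
So Mg makes up 48.610/140.691 = 0.3455 of the mass, i.e. 34.55%.

34.55 wt%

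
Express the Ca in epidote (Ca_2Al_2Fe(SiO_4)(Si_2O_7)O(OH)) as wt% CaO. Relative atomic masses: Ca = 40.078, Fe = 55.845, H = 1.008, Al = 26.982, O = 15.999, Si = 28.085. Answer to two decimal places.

Formula mass = 483.215 g/mol.
2 Ca → 2.0000 mol CaO per formula unit; M(CaO) = 56.077, so CaO mass = 112.154 g.
112.154/483.215 × 100 = 23.21 wt%.

23.21 wt%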